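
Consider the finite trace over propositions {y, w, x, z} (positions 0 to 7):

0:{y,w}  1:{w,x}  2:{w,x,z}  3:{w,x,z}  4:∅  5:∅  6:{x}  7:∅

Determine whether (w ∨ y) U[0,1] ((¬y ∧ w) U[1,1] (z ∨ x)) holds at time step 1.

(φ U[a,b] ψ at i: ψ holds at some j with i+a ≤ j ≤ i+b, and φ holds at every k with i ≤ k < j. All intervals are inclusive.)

True

Need some j in [1,2] with ((¬y ∧ w) U[1,1] (z ∨ x)), and (w ∨ y) at every k in [1,j-1].
  j=1: ((¬y ∧ w) U[1,1] (z ∨ x)) holds; no prefix to check → satisfied.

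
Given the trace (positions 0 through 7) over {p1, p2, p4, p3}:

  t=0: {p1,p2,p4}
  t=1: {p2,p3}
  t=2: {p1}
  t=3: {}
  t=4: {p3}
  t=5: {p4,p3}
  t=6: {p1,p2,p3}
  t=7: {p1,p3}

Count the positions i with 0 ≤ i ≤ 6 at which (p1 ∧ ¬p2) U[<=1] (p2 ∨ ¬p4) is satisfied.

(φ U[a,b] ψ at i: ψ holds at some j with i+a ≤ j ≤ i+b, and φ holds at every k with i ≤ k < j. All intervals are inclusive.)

Evaluate at each i in [0,6]:
  i=0: ✓ (rhs at j=0)
  i=1: ✓ (rhs at j=1)
  i=2: ✓ (rhs at j=2)
  i=3: ✓ (rhs at j=3)
  i=4: ✓ (rhs at j=4)
  i=5: ✗ (lhs fails at k=5 before rhs at j=6)
  i=6: ✓ (rhs at j=6)
Positions where it holds: {0, 1, 2, 3, 4, 6} → 6.

6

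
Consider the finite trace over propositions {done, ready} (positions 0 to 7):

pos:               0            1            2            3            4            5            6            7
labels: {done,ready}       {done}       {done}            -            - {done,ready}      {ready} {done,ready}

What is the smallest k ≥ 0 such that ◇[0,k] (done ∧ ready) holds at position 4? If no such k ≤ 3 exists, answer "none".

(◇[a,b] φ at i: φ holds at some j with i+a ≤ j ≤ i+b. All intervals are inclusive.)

1

Scan j = 4,5,… for (done ∧ ready):
  j=4: fails
  j=5: holds
First hit at j=5, so smallest k = 5-4 = 1.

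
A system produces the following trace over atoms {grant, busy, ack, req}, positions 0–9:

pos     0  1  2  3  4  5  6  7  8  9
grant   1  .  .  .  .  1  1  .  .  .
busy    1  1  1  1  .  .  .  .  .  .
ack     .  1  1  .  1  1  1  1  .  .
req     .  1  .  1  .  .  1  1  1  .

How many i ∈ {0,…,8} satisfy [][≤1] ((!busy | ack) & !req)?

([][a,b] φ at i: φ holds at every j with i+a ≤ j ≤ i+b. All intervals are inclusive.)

Evaluate at each i in [0,8]:
  i=0: ✗ (fails at j=0)
  i=1: ✗ (fails at j=1)
  i=2: ✗ (fails at j=3)
  i=3: ✗ (fails at j=3)
  i=4: ✓ (all of [4,5])
  i=5: ✗ (fails at j=6)
  i=6: ✗ (fails at j=6)
  i=7: ✗ (fails at j=7)
  i=8: ✗ (fails at j=8)
Positions where it holds: {4} → 1.

1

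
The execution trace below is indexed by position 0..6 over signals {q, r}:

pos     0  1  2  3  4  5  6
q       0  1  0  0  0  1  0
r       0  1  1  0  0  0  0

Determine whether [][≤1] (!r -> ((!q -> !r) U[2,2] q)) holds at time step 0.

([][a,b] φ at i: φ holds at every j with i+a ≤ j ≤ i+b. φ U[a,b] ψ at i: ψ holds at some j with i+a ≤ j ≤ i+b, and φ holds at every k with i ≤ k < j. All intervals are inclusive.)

False

Check (!r -> ((!q -> !r) U[2,2] q)) at every j in [0,1]:
  j=0: antecedent true; consequent fails → ✗
  j=1: antecedent false → ✓
Fails at j=0 → formula fails.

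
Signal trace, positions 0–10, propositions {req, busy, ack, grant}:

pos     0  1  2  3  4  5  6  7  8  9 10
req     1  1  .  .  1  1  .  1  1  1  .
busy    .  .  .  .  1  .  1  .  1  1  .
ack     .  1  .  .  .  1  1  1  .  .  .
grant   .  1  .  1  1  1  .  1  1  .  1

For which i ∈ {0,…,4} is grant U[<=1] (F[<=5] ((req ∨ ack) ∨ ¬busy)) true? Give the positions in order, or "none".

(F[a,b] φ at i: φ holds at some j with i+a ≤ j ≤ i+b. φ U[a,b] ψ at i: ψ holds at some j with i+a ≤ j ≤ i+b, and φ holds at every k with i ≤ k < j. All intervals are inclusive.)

0, 1, 2, 3, 4

Evaluate at each i in [0,4]:
  i=0: ✓ (rhs at j=0)
  i=1: ✓ (rhs at j=1)
  i=2: ✓ (rhs at j=2)
  i=3: ✓ (rhs at j=3)
  i=4: ✓ (rhs at j=4)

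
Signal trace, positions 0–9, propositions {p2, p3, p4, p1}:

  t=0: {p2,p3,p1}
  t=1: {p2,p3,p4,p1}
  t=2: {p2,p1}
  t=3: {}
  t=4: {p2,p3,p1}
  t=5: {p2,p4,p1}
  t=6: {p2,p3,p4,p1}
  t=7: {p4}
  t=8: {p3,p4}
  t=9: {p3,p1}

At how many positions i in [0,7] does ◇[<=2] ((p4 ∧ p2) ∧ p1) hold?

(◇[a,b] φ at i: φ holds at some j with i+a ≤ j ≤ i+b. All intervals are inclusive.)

6

Evaluate at each i in [0,7]:
  i=0: ✓ (witness j=1)
  i=1: ✓ (witness j=1)
  i=2: ✗ (none in [2,4])
  i=3: ✓ (witness j=5)
  i=4: ✓ (witness j=5)
  i=5: ✓ (witness j=5)
  i=6: ✓ (witness j=6)
  i=7: ✗ (none in [7,9])
Positions where it holds: {0, 1, 3, 4, 5, 6} → 6.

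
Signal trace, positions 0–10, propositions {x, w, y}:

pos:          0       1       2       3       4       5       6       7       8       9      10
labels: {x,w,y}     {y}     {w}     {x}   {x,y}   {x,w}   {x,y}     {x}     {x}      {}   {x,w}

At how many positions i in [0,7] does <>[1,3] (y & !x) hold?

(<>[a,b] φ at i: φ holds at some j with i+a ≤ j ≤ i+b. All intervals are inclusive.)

1

Evaluate at each i in [0,7]:
  i=0: ✓ (witness j=1)
  i=1: ✗ (none in [2,4])
  i=2: ✗ (none in [3,5])
  i=3: ✗ (none in [4,6])
  i=4: ✗ (none in [5,7])
  i=5: ✗ (none in [6,8])
  i=6: ✗ (none in [7,9])
  i=7: ✗ (none in [8,10])
Positions where it holds: {0} → 1.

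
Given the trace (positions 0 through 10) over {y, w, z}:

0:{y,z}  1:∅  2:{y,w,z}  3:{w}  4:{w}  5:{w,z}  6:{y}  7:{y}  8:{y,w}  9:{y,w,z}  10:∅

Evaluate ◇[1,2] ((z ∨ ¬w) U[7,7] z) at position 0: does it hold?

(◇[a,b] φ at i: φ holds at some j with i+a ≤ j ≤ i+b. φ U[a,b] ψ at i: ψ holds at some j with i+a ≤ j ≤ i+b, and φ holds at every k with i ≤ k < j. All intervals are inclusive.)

Check ((z ∨ ¬w) U[7,7] z) at each j in [1,2]:
  j=1: fails
  j=2: fails
No position in the window satisfies it → formula fails.

Does not hold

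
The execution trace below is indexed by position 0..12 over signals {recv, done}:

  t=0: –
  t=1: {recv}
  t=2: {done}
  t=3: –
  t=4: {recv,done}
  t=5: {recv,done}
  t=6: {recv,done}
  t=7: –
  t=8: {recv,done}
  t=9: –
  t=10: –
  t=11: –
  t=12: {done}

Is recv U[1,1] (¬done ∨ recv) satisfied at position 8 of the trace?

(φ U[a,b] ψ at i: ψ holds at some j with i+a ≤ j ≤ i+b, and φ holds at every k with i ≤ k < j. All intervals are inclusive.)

True

Need some j in [9,9] with (¬done ∨ recv), and recv at every k in [8,j-1].
  j=9: (¬done ∨ recv) holds; recv holds at every k in [8,8] → satisfied.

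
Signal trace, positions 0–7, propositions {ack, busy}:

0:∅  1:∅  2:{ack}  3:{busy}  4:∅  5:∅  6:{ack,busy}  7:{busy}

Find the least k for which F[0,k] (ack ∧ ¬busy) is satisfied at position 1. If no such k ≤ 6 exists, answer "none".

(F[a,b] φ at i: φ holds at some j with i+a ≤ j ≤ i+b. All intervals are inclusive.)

1

Scan j = 1,2,… for (ack ∧ ¬busy):
  j=1: fails
  j=2: holds
First hit at j=2, so smallest k = 2-1 = 1.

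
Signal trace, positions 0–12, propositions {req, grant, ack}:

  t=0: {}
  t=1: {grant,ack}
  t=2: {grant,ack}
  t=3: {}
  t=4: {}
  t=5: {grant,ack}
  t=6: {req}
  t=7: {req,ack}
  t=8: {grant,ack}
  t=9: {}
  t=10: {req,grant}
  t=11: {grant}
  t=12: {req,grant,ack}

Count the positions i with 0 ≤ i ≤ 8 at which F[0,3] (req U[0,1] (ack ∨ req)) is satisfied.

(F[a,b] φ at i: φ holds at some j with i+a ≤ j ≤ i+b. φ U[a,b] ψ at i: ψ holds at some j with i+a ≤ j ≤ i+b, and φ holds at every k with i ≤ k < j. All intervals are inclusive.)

Evaluate at each i in [0,8]:
  i=0: ✓ (witness j=1)
  i=1: ✓ (witness j=1)
  i=2: ✓ (witness j=2)
  i=3: ✓ (witness j=5)
  i=4: ✓ (witness j=5)
  i=5: ✓ (witness j=5)
  i=6: ✓ (witness j=6)
  i=7: ✓ (witness j=7)
  i=8: ✓ (witness j=8)
Positions where it holds: {0, 1, 2, 3, 4, 5, 6, 7, 8} → 9.

9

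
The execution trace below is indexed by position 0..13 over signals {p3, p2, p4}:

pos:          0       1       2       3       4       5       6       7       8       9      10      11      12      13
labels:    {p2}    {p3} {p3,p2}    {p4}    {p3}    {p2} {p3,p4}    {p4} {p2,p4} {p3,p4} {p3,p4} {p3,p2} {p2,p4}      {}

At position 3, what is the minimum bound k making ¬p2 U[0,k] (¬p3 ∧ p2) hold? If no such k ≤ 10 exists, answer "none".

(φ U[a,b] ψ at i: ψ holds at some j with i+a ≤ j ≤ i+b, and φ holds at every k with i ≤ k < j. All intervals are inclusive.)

2

Need earliest j ≥ 3 with (¬p3 ∧ p2), and ¬p2 at every k in [3,j-1].
  j=3: rhs fails.
  j=4: rhs fails.
  j=5: rhs holds; lhs holds on [3,4]. k = 2.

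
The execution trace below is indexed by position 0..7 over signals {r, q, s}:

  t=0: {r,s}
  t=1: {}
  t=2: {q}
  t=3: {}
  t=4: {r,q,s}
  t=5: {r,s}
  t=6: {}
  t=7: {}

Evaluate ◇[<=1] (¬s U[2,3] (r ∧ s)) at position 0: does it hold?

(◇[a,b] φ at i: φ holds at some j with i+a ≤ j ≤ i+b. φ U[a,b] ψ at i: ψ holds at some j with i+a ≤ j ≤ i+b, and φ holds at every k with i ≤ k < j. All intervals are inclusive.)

Check (¬s U[2,3] (r ∧ s)) at each j in [0,1]:
  j=0: fails
  j=1: holds
Found at j=1 → formula holds.

Holds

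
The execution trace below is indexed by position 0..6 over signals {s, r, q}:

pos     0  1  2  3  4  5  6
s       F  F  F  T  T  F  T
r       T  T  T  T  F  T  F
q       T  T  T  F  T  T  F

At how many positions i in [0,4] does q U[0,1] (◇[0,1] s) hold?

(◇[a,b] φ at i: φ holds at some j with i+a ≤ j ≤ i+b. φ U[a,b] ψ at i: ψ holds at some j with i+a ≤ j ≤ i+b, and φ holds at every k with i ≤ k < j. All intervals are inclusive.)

4

Evaluate at each i in [0,4]:
  i=0: ✗ (no rhs in [0,1])
  i=1: ✓ (rhs at j=2; lhs holds on [1,1])
  i=2: ✓ (rhs at j=2)
  i=3: ✓ (rhs at j=3)
  i=4: ✓ (rhs at j=4)
Positions where it holds: {1, 2, 3, 4} → 4.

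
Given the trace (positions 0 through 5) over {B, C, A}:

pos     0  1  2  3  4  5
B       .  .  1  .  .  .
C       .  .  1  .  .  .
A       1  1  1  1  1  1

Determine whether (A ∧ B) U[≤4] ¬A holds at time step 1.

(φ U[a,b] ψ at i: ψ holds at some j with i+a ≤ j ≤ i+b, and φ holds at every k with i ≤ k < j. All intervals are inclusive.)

Does not hold

Need some j in [1,5] with ¬A, and (A ∧ B) at every k in [1,j-1].
  j=1: ¬A false.
  j=2: ¬A false.
  j=3: ¬A false.
  j=4: ¬A false.
  j=5: ¬A false.
No j in the window works → until fails.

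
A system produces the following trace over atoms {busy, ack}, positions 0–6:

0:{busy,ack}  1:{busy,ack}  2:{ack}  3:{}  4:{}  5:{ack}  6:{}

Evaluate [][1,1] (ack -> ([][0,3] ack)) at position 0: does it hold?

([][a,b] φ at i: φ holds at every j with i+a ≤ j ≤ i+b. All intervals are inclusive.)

Check (ack -> ([][0,3] ack)) at every j in [1,1]:
  j=1: antecedent true; consequent fails at 3 → ✗
Fails at j=1 → formula fails.

No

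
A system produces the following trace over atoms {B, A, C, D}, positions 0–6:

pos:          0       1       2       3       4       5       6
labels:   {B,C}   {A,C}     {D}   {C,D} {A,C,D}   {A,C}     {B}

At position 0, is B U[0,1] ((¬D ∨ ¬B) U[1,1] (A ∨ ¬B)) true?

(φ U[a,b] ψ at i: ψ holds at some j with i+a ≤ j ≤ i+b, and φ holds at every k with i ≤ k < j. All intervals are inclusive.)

Holds

Need some j in [0,1] with ((¬D ∨ ¬B) U[1,1] (A ∨ ¬B)), and B at every k in [0,j-1].
  j=0: ((¬D ∨ ¬B) U[1,1] (A ∨ ¬B)) holds; no prefix to check → satisfied.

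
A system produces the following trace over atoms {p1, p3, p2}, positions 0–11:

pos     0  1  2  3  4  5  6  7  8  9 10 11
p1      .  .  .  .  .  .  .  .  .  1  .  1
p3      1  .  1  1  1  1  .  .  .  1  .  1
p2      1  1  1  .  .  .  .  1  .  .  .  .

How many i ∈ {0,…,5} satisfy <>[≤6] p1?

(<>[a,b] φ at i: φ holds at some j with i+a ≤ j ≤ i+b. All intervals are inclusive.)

Evaluate at each i in [0,5]:
  i=0: ✗ (none in [0,6])
  i=1: ✗ (none in [1,7])
  i=2: ✗ (none in [2,8])
  i=3: ✓ (witness j=9)
  i=4: ✓ (witness j=9)
  i=5: ✓ (witness j=9)
Positions where it holds: {3, 4, 5} → 3.

3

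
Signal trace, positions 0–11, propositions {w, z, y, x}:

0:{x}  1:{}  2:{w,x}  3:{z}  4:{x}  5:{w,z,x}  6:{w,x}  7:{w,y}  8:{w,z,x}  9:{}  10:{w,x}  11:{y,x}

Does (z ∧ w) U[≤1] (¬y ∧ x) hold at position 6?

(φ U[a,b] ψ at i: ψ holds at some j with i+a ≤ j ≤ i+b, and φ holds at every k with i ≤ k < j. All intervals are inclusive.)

Need some j in [6,7] with (¬y ∧ x), and (z ∧ w) at every k in [6,j-1].
  j=6: (¬y ∧ x) holds; no prefix to check → satisfied.

Holds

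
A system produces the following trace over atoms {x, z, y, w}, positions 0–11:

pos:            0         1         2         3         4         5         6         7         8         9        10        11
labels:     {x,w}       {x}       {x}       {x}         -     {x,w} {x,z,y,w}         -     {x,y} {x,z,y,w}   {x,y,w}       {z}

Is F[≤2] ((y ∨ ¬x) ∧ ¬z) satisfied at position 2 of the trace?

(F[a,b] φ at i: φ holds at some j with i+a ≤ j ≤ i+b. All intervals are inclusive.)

Check ((y ∨ ¬x) ∧ ¬z) at each j in [2,4]:
  j=2: false
  j=3: false
  j=4: true
Found at j=4 → formula holds.

True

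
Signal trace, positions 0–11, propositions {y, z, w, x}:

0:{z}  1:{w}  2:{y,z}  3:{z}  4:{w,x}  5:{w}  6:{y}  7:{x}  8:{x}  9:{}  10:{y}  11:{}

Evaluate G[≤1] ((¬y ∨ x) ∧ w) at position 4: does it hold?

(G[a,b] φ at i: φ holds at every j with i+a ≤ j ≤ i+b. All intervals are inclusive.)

Holds

Check ((¬y ∨ x) ∧ w) at every j in [4,5]:
  j=4: true
  j=5: true
All positions satisfy it → formula holds.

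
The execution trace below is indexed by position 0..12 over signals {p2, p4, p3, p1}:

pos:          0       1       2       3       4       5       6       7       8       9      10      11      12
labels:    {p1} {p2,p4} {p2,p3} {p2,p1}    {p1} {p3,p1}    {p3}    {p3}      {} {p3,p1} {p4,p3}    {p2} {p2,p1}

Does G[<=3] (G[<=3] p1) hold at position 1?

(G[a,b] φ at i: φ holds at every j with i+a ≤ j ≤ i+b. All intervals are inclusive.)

False

Check G[<=3] p1 at every j in [1,4]:
  j=1: fails at 1
  j=2: fails at 2
  j=3: fails at 6
  j=4: fails at 6
Fails at j=1 → formula fails.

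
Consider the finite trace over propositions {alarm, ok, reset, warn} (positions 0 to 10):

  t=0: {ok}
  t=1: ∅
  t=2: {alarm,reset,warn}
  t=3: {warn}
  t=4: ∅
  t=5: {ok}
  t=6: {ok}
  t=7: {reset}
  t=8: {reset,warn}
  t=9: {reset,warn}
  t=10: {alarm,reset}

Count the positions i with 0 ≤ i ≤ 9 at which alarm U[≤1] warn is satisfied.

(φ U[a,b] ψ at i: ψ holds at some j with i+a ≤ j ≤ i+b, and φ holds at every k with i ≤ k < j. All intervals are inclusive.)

Evaluate at each i in [0,9]:
  i=0: ✗ (no rhs in [0,1])
  i=1: ✗ (lhs fails at k=1 before rhs at j=2)
  i=2: ✓ (rhs at j=2)
  i=3: ✓ (rhs at j=3)
  i=4: ✗ (no rhs in [4,5])
  i=5: ✗ (no rhs in [5,6])
  i=6: ✗ (no rhs in [6,7])
  i=7: ✗ (lhs fails at k=7 before rhs at j=8)
  i=8: ✓ (rhs at j=8)
  i=9: ✓ (rhs at j=9)
Positions where it holds: {2, 3, 8, 9} → 4.

4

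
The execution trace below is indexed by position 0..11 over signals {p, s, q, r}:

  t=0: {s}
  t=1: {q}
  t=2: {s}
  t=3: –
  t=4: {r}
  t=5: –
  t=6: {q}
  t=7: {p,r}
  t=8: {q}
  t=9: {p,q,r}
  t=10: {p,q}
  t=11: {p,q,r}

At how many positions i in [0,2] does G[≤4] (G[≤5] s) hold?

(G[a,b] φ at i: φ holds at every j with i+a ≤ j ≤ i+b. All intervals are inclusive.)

Evaluate at each i in [0,2]:
  i=0: ✗ (fails at j=0)
  i=1: ✗ (fails at j=1)
  i=2: ✗ (fails at j=2)
Positions where it holds: {} → 0.

0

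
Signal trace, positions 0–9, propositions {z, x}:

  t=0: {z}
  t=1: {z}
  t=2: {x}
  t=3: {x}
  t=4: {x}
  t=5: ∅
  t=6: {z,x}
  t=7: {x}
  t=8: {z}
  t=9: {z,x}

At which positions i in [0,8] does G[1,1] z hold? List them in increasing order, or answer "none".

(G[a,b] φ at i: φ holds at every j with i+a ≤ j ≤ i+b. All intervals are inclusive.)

0, 5, 7, 8

Evaluate at each i in [0,8]:
  i=0: ✓ (all of [1,1])
  i=1: ✗ (fails at j=2)
  i=2: ✗ (fails at j=3)
  i=3: ✗ (fails at j=4)
  i=4: ✗ (fails at j=5)
  i=5: ✓ (all of [6,6])
  i=6: ✗ (fails at j=7)
  i=7: ✓ (all of [8,8])
  i=8: ✓ (all of [9,9])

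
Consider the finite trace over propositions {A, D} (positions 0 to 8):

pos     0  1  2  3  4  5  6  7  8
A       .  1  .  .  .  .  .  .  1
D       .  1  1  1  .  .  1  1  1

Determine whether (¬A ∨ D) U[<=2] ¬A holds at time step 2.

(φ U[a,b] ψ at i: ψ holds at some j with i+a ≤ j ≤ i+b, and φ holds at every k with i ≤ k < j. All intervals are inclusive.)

Need some j in [2,4] with ¬A, and (¬A ∨ D) at every k in [2,j-1].
  j=2: ¬A holds; no prefix to check → satisfied.

True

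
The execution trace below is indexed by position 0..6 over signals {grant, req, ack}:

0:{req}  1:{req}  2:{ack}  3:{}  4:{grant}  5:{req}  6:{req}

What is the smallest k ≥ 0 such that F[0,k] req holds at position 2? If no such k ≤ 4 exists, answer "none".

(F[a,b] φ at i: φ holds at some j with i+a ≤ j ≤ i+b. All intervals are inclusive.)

3

Scan j = 2,3,… for req:
  j=2: fails
  j=3: fails
  j=4: fails
  j=5: holds
First hit at j=5, so smallest k = 5-2 = 3.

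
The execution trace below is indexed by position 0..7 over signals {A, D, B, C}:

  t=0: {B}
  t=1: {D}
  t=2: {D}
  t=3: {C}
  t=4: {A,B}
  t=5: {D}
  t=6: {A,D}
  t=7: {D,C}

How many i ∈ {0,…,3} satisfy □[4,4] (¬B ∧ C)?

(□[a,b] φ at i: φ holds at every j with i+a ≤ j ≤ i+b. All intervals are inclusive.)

Evaluate at each i in [0,3]:
  i=0: ✗ (fails at j=4)
  i=1: ✗ (fails at j=5)
  i=2: ✗ (fails at j=6)
  i=3: ✓ (all of [7,7])
Positions where it holds: {3} → 1.

1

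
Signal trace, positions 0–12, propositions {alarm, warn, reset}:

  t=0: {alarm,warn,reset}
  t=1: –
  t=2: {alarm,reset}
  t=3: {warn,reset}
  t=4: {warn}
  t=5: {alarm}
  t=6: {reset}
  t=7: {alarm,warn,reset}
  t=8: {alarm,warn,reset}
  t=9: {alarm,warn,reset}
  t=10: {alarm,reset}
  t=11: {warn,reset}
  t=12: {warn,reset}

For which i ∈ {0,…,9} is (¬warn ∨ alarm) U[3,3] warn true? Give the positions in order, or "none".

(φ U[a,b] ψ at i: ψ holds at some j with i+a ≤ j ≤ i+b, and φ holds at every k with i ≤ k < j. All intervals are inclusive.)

0, 5, 6, 8

Evaluate at each i in [0,9]:
  i=0: ✓ (rhs at j=3; lhs holds on [0,2])
  i=1: ✗ (lhs fails at k=3 before rhs at j=4)
  i=2: ✗ (no rhs in [5,5])
  i=3: ✗ (no rhs in [6,6])
  i=4: ✗ (lhs fails at k=4 before rhs at j=7)
  i=5: ✓ (rhs at j=8; lhs holds on [5,7])
  i=6: ✓ (rhs at j=9; lhs holds on [6,8])
  i=7: ✗ (no rhs in [10,10])
  i=8: ✓ (rhs at j=11; lhs holds on [8,10])
  i=9: ✗ (lhs fails at k=11 before rhs at j=12)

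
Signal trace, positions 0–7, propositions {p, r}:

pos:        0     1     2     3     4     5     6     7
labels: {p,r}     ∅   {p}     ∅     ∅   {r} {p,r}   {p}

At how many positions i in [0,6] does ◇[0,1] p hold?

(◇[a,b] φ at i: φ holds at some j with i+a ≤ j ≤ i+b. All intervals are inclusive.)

Evaluate at each i in [0,6]:
  i=0: ✓ (witness j=0)
  i=1: ✓ (witness j=2)
  i=2: ✓ (witness j=2)
  i=3: ✗ (none in [3,4])
  i=4: ✗ (none in [4,5])
  i=5: ✓ (witness j=6)
  i=6: ✓ (witness j=6)
Positions where it holds: {0, 1, 2, 5, 6} → 5.

5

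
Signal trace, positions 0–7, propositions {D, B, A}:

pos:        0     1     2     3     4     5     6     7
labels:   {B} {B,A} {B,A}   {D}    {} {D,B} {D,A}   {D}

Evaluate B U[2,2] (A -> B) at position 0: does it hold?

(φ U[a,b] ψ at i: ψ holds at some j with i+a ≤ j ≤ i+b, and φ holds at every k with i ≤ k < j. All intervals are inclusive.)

Need some j in [2,2] with (A -> B), and B at every k in [0,j-1].
  j=2: (A -> B) holds; B holds at every k in [0,1] → satisfied.

True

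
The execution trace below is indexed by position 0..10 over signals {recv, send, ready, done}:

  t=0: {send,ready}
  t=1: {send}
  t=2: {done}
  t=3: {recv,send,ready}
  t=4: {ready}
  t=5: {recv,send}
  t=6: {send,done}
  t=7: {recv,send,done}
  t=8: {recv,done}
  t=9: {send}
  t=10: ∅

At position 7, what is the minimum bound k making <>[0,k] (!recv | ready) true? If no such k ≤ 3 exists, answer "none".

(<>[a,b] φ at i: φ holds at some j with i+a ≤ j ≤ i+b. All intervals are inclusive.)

2

Scan j = 7,8,… for (!recv | ready):
  j=7: fails
  j=8: fails
  j=9: holds
First hit at j=9, so smallest k = 9-7 = 2.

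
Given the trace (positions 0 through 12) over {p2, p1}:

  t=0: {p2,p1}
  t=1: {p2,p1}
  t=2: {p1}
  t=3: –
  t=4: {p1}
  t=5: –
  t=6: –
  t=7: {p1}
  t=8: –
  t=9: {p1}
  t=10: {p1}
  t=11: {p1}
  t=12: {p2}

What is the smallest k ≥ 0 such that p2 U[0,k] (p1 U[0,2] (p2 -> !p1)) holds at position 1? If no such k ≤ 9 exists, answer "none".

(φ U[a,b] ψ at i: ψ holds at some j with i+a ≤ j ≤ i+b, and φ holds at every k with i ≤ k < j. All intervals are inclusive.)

0

Need earliest j ≥ 1 with (p1 U[0,2] (p2 -> !p1)), and p2 at every k in [1,j-1].
  j=1: rhs holds (empty prefix). k = 0.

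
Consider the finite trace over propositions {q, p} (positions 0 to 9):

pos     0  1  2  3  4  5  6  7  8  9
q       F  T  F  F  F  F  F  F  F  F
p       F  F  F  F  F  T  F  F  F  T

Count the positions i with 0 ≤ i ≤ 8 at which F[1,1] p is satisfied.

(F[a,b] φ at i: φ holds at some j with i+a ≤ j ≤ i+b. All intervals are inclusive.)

Evaluate at each i in [0,8]:
  i=0: ✗ (none in [1,1])
  i=1: ✗ (none in [2,2])
  i=2: ✗ (none in [3,3])
  i=3: ✗ (none in [4,4])
  i=4: ✓ (witness j=5)
  i=5: ✗ (none in [6,6])
  i=6: ✗ (none in [7,7])
  i=7: ✗ (none in [8,8])
  i=8: ✓ (witness j=9)
Positions where it holds: {4, 8} → 2.

2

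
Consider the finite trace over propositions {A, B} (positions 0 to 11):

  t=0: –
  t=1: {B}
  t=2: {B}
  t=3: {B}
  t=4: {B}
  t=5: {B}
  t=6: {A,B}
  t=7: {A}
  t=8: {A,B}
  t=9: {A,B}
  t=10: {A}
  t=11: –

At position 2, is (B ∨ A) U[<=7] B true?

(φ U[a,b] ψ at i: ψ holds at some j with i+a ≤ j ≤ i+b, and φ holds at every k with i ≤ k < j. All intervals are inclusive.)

Yes

Need some j in [2,9] with B, and (B ∨ A) at every k in [2,j-1].
  j=2: B holds; no prefix to check → satisfied.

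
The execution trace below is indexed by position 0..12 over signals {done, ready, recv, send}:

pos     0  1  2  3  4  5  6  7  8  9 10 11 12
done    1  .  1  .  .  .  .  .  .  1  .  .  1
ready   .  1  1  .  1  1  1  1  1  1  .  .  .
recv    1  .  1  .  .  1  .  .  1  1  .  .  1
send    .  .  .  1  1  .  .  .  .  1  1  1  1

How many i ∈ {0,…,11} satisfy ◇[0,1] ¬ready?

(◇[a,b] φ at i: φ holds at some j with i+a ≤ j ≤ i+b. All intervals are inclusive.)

Evaluate at each i in [0,11]:
  i=0: ✓ (witness j=0)
  i=1: ✗ (none in [1,2])
  i=2: ✓ (witness j=3)
  i=3: ✓ (witness j=3)
  i=4: ✗ (none in [4,5])
  i=5: ✗ (none in [5,6])
  i=6: ✗ (none in [6,7])
  i=7: ✗ (none in [7,8])
  i=8: ✗ (none in [8,9])
  i=9: ✓ (witness j=10)
  i=10: ✓ (witness j=10)
  i=11: ✓ (witness j=11)
Positions where it holds: {0, 2, 3, 9, 10, 11} → 6.

6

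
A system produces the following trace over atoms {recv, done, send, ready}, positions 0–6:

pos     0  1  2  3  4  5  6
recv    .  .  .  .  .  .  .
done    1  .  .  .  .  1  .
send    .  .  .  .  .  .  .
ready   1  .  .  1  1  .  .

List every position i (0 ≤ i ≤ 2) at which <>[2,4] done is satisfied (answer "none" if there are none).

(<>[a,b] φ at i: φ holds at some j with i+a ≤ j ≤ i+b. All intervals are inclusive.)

1, 2

Evaluate at each i in [0,2]:
  i=0: ✗ (none in [2,4])
  i=1: ✓ (witness j=5)
  i=2: ✓ (witness j=5)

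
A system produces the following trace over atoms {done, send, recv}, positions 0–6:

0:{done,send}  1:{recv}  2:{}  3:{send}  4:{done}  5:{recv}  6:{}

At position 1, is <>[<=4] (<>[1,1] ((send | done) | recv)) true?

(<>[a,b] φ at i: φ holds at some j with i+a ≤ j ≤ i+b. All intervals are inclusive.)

Check <>[1,1] ((send | done) | recv) at each j in [1,5]:
  j=1: fails (none in [2,2])
  j=2: holds (witness at 3)
  j=3: holds (witness at 4)
  j=4: holds (witness at 5)
  j=5: fails (none in [6,6])
Found at j=2 → formula holds.

True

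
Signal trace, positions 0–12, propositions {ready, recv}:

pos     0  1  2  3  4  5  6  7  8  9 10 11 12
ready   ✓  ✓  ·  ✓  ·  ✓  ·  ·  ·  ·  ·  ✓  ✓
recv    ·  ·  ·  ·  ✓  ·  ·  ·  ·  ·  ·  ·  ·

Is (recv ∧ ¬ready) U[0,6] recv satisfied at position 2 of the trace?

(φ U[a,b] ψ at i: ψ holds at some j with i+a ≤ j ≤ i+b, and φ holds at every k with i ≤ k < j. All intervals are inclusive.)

False

Need some j in [2,8] with recv, and (recv ∧ ¬ready) at every k in [2,j-1].
  j=2: recv false.
  j=3: recv false.
  j=4: recv holds, but (recv ∧ ¬ready) fails at k=2 → not this j.
  j=5: recv false.
  j=6: recv false.
  j=7: recv false.
  j=8: recv false.
No j in the window works → until fails.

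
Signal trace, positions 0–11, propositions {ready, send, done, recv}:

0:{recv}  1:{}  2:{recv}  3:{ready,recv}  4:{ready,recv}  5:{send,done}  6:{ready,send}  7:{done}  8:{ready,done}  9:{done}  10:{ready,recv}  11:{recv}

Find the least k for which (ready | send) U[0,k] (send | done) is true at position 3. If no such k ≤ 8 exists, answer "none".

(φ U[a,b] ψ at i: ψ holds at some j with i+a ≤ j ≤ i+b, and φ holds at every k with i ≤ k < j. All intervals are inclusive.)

Need earliest j ≥ 3 with (send | done), and (ready | send) at every k in [3,j-1].
  j=3: rhs fails.
  j=4: rhs fails.
  j=5: rhs holds; lhs holds on [3,4]. k = 2.

2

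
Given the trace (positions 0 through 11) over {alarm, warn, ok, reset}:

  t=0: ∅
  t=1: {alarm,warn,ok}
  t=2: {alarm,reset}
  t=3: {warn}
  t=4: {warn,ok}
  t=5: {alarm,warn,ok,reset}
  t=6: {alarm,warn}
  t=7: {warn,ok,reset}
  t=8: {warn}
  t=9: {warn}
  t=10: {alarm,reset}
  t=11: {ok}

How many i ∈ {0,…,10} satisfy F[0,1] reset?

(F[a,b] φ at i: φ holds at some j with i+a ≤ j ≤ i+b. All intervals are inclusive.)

Evaluate at each i in [0,10]:
  i=0: ✗ (none in [0,1])
  i=1: ✓ (witness j=2)
  i=2: ✓ (witness j=2)
  i=3: ✗ (none in [3,4])
  i=4: ✓ (witness j=5)
  i=5: ✓ (witness j=5)
  i=6: ✓ (witness j=7)
  i=7: ✓ (witness j=7)
  i=8: ✗ (none in [8,9])
  i=9: ✓ (witness j=10)
  i=10: ✓ (witness j=10)
Positions where it holds: {1, 2, 4, 5, 6, 7, 9, 10} → 8.

8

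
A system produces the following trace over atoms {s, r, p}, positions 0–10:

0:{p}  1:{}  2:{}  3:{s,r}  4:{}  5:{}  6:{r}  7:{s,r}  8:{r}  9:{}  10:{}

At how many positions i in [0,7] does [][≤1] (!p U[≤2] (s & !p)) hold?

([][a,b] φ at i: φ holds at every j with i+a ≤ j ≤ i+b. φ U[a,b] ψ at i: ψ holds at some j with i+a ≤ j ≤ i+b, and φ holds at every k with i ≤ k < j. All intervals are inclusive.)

Evaluate at each i in [0,7]:
  i=0: ✗ (fails at j=0)
  i=1: ✓ (all of [1,2])
  i=2: ✓ (all of [2,3])
  i=3: ✗ (fails at j=4)
  i=4: ✗ (fails at j=4)
  i=5: ✓ (all of [5,6])
  i=6: ✓ (all of [6,7])
  i=7: ✗ (fails at j=8)
Positions where it holds: {1, 2, 5, 6} → 4.

4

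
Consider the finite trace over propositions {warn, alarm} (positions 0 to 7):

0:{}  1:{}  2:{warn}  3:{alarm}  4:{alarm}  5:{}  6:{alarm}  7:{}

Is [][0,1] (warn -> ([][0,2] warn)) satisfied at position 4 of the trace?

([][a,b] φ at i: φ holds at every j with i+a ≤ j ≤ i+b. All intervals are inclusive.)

Check (warn -> ([][0,2] warn)) at every j in [4,5]:
  j=4: antecedent false → ✓
  j=5: antecedent false → ✓
All positions satisfy it → formula holds.

True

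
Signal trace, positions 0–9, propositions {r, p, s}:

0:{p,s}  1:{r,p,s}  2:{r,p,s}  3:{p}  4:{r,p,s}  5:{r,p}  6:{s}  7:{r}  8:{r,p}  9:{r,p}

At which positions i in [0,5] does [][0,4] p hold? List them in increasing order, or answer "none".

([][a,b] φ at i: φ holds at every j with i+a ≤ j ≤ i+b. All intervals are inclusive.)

0, 1

Evaluate at each i in [0,5]:
  i=0: ✓ (all of [0,4])
  i=1: ✓ (all of [1,5])
  i=2: ✗ (fails at j=6)
  i=3: ✗ (fails at j=6)
  i=4: ✗ (fails at j=6)
  i=5: ✗ (fails at j=6)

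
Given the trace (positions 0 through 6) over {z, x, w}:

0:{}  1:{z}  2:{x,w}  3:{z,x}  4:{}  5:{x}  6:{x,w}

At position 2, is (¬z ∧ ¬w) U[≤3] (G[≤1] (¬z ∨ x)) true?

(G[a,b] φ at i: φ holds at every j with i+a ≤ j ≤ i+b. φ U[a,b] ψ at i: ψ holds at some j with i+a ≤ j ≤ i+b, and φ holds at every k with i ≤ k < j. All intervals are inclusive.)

True

Need some j in [2,5] with G[≤1] (¬z ∨ x), and (¬z ∧ ¬w) at every k in [2,j-1].
  j=2: G[≤1] (¬z ∨ x) holds; no prefix to check → satisfied.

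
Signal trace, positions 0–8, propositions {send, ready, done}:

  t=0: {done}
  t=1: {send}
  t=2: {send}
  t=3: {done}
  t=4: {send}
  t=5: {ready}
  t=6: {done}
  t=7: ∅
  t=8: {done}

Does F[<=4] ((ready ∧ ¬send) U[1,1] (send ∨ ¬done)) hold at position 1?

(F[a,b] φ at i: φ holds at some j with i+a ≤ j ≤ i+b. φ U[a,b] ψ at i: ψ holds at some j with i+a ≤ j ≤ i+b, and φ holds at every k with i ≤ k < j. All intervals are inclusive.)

False

Check ((ready ∧ ¬send) U[1,1] (send ∨ ¬done)) at each j in [1,5]:
  j=1: fails
  j=2: fails
  j=3: fails
  j=4: fails
  j=5: fails
No position in the window satisfies it → formula fails.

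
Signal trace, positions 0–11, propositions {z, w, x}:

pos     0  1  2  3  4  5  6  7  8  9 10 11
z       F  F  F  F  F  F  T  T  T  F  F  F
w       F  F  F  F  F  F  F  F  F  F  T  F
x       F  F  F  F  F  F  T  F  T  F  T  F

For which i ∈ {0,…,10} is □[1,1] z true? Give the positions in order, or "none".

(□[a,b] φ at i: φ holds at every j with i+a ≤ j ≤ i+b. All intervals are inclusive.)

Evaluate at each i in [0,10]:
  i=0: ✗ (fails at j=1)
  i=1: ✗ (fails at j=2)
  i=2: ✗ (fails at j=3)
  i=3: ✗ (fails at j=4)
  i=4: ✗ (fails at j=5)
  i=5: ✓ (all of [6,6])
  i=6: ✓ (all of [7,7])
  i=7: ✓ (all of [8,8])
  i=8: ✗ (fails at j=9)
  i=9: ✗ (fails at j=10)
  i=10: ✗ (fails at j=11)

5, 6, 7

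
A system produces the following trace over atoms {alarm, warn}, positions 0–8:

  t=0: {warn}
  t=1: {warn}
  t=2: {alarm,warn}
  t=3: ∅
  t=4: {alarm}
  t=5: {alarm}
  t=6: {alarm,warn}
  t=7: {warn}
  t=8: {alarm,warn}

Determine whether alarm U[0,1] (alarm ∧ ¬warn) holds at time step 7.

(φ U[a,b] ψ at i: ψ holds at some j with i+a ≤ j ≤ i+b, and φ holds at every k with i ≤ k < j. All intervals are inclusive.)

Need some j in [7,8] with (alarm ∧ ¬warn), and alarm at every k in [7,j-1].
  j=7: (alarm ∧ ¬warn) false.
  j=8: (alarm ∧ ¬warn) false.
No j in the window works → until fails.

Does not hold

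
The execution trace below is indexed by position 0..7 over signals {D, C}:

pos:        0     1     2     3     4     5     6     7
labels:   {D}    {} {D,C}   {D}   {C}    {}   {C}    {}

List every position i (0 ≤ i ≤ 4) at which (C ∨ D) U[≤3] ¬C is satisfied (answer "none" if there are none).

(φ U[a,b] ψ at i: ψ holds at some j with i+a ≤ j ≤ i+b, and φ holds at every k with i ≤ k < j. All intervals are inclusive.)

Evaluate at each i in [0,4]:
  i=0: ✓ (rhs at j=0)
  i=1: ✓ (rhs at j=1)
  i=2: ✓ (rhs at j=3; lhs holds on [2,2])
  i=3: ✓ (rhs at j=3)
  i=4: ✓ (rhs at j=5; lhs holds on [4,4])

0, 1, 2, 3, 4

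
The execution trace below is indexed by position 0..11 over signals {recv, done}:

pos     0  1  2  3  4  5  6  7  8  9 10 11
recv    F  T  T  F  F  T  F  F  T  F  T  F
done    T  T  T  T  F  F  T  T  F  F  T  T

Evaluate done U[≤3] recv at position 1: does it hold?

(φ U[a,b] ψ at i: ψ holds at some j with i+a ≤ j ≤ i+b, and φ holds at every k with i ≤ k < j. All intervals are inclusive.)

True

Need some j in [1,4] with recv, and done at every k in [1,j-1].
  j=1: recv holds; no prefix to check → satisfied.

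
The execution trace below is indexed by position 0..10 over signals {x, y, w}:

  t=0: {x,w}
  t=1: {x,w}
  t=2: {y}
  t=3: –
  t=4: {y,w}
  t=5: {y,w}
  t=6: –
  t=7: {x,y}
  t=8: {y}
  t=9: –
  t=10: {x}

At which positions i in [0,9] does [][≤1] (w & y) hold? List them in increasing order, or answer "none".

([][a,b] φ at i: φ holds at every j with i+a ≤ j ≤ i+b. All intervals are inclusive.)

Evaluate at each i in [0,9]:
  i=0: ✗ (fails at j=0)
  i=1: ✗ (fails at j=1)
  i=2: ✗ (fails at j=2)
  i=3: ✗ (fails at j=3)
  i=4: ✓ (all of [4,5])
  i=5: ✗ (fails at j=6)
  i=6: ✗ (fails at j=6)
  i=7: ✗ (fails at j=7)
  i=8: ✗ (fails at j=8)
  i=9: ✗ (fails at j=9)

4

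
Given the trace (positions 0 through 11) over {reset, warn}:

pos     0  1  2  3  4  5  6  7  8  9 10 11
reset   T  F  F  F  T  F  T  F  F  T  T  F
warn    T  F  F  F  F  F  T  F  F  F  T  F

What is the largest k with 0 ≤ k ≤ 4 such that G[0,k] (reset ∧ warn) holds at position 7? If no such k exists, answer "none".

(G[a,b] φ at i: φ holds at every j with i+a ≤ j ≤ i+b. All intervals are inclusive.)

none

(reset ∧ warn) must hold from j=7 onward; find where it first fails.
  j=7: fails → no k works.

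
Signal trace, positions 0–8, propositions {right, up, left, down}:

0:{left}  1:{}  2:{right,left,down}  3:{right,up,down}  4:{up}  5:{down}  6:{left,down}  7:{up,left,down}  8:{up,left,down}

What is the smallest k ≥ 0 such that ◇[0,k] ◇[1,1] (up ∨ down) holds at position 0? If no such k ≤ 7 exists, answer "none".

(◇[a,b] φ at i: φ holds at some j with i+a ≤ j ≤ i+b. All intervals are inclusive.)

Scan j = 0,1,… for ◇[1,1] (up ∨ down):
  j=0: fails
  j=1: holds
First hit at j=1, so smallest k = 1-0 = 1.

1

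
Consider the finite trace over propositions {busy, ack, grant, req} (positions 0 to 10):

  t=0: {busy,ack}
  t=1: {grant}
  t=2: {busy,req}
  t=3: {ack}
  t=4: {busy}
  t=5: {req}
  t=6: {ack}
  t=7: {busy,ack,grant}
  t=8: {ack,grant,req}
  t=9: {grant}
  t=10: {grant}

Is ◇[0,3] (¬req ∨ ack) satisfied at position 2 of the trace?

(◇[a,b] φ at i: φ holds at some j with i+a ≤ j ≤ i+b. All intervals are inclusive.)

Check (¬req ∨ ack) at each j in [2,5]:
  j=2: false
  j=3: true
  j=4: true
  j=5: false
Found at j=3 → formula holds.

True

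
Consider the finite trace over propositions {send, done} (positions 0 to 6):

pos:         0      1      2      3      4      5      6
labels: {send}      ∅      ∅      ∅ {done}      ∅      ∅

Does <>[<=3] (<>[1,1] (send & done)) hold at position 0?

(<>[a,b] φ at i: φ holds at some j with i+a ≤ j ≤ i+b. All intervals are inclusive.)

False

Check <>[1,1] (send & done) at each j in [0,3]:
  j=0: fails (none in [1,1])
  j=1: fails (none in [2,2])
  j=2: fails (none in [3,3])
  j=3: fails (none in [4,4])
No position in the window satisfies it → formula fails.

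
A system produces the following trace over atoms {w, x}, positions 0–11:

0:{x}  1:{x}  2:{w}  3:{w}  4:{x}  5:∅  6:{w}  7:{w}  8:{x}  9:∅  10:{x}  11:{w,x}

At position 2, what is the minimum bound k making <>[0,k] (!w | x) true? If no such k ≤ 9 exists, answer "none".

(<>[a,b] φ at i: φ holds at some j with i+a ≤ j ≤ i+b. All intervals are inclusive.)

Scan j = 2,3,… for (!w | x):
  j=2: fails
  j=3: fails
  j=4: holds
First hit at j=4, so smallest k = 4-2 = 2.

2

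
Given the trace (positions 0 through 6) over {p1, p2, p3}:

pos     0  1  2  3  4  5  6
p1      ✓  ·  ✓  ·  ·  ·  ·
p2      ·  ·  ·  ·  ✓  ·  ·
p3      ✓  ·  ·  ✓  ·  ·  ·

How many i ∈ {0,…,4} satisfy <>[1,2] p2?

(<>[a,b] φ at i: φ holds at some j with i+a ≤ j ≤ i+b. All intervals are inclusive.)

2

Evaluate at each i in [0,4]:
  i=0: ✗ (none in [1,2])
  i=1: ✗ (none in [2,3])
  i=2: ✓ (witness j=4)
  i=3: ✓ (witness j=4)
  i=4: ✗ (none in [5,6])
Positions where it holds: {2, 3} → 2.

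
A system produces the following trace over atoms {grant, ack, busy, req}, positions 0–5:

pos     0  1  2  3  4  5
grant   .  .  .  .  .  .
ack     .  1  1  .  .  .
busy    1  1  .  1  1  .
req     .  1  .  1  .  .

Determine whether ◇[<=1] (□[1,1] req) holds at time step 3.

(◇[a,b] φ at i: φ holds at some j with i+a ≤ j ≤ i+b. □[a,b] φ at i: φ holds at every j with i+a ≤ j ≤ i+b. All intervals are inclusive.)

No

Check □[1,1] req at each j in [3,4]:
  j=3: fails at 4
  j=4: fails at 5
No position in the window satisfies it → formula fails.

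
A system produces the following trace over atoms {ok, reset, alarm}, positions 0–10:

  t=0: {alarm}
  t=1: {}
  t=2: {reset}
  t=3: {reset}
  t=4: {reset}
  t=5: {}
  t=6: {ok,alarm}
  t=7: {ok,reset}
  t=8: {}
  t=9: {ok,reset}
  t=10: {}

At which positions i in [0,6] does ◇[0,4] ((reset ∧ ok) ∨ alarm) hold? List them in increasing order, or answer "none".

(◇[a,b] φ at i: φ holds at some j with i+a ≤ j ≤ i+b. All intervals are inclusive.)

0, 2, 3, 4, 5, 6

Evaluate at each i in [0,6]:
  i=0: ✓ (witness j=0)
  i=1: ✗ (none in [1,5])
  i=2: ✓ (witness j=6)
  i=3: ✓ (witness j=6)
  i=4: ✓ (witness j=6)
  i=5: ✓ (witness j=6)
  i=6: ✓ (witness j=6)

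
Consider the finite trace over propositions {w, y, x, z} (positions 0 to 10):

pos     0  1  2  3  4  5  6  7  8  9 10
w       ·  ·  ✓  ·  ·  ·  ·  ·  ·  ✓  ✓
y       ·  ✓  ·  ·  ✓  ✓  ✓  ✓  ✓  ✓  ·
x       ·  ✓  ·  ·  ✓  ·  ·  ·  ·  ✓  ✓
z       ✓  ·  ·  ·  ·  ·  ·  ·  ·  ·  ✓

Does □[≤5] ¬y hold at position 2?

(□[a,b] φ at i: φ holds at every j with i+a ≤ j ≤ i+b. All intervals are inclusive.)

Check ¬y at every j in [2,7]:
  j=2: true
  j=3: true
  j=4: false
  j=5: false
  j=6: false
  j=7: false
Fails at j=4 → formula fails.

No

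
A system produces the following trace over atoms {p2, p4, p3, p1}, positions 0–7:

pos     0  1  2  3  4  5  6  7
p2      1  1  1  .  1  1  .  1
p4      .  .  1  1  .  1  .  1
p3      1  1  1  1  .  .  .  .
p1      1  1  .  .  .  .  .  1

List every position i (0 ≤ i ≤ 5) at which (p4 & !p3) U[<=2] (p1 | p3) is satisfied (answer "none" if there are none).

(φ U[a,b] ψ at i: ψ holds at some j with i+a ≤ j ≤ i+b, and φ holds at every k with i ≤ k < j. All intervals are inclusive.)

0, 1, 2, 3

Evaluate at each i in [0,5]:
  i=0: ✓ (rhs at j=0)
  i=1: ✓ (rhs at j=1)
  i=2: ✓ (rhs at j=2)
  i=3: ✓ (rhs at j=3)
  i=4: ✗ (no rhs in [4,6])
  i=5: ✗ (lhs fails at k=6 before rhs at j=7)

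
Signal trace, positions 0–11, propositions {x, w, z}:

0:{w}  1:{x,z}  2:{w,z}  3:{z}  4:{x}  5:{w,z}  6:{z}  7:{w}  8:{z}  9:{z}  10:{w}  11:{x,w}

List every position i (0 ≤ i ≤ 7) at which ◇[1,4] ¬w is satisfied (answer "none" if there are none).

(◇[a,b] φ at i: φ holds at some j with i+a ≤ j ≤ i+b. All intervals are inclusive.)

Evaluate at each i in [0,7]:
  i=0: ✓ (witness j=1)
  i=1: ✓ (witness j=3)
  i=2: ✓ (witness j=3)
  i=3: ✓ (witness j=4)
  i=4: ✓ (witness j=6)
  i=5: ✓ (witness j=6)
  i=6: ✓ (witness j=8)
  i=7: ✓ (witness j=8)

0, 1, 2, 3, 4, 5, 6, 7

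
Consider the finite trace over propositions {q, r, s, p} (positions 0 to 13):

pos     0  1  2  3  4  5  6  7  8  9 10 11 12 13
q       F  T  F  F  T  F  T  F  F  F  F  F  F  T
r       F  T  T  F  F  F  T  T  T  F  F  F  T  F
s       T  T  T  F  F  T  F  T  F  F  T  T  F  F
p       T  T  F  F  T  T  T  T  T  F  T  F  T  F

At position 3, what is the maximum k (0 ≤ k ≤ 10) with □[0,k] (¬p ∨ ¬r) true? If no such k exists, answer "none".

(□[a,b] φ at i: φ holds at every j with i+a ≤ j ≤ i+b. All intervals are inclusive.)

2

(¬p ∨ ¬r) must hold from j=3 onward; find where it first fails.
  j=3: holds
  j=4: holds
  j=5: holds
  j=6: fails
Holds on [3,5], so largest k = 2.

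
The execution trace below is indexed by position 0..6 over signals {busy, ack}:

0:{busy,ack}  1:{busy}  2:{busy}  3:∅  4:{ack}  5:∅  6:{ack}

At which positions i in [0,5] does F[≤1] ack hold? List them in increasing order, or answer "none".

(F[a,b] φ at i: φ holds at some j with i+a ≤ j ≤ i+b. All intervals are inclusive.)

Evaluate at each i in [0,5]:
  i=0: ✓ (witness j=0)
  i=1: ✗ (none in [1,2])
  i=2: ✗ (none in [2,3])
  i=3: ✓ (witness j=4)
  i=4: ✓ (witness j=4)
  i=5: ✓ (witness j=6)

0, 3, 4, 5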